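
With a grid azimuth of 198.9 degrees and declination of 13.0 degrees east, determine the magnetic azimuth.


magnetic azimuth = grid azimuth - declination (east +ve)
mag_az = 198.9 - 13.0 = 185.9 degrees

185.9 degrees


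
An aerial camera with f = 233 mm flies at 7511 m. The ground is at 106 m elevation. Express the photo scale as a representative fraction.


scale = f / (H - h) = 233 mm / 7405 m = 233 / 7405000 = 1:31781

1:31781


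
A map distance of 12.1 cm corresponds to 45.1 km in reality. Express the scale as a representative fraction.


ground = 45.1 km = 4510000 cm; RF denominator = ground / map = 4510000 / 12.1 ≈ 372727; RF = 1:372727

1:372727


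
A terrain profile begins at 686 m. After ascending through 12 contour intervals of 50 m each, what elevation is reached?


elevation = 686 + 12 * 50 = 1286 m

1286 m


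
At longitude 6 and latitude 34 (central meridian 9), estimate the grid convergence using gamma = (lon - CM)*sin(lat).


gamma = (6 - 9) * sin(34) = -3 * 0.559193 = -1.678 degrees

-1.678 degrees


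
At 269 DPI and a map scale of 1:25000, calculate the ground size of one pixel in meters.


pixel_cm = 2.54 / 269 ≈ 0.009442 cm
ground = pixel_cm * 25000 / 100 = 2.54 * 25000 / (269 * 100) = 63500 / 26900 ≈ 2.36 m

2.36 m


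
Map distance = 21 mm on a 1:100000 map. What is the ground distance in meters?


ground = 21 mm * 100000 / 1000 = 2100.0 m

2100.0 m


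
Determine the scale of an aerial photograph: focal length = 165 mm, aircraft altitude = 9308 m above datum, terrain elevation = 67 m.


scale = f / (H - h) = 165 mm / 9241 m = 165 / 9241000 = 1:56006

1:56006


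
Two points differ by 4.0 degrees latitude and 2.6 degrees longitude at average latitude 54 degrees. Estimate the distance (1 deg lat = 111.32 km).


dlat_km = 4.0 * 111.32 = 445.28
dlon_km = 2.6 * 111.32 * cos(54) ≈ 170.124
dist = sqrt(445.28^2 + 170.124^2) ≈ 476.7 km

476.7 km


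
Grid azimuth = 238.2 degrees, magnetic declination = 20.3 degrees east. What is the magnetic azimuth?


magnetic azimuth = grid azimuth - declination (east +ve)
mag_az = 238.2 - 20.3 = 217.9 degrees

217.9 degrees


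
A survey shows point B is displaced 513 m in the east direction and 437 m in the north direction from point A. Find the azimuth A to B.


az = atan2(513, 437) = 49.6 deg
adjusted to 0-360: 49.6 degrees

49.6 degrees


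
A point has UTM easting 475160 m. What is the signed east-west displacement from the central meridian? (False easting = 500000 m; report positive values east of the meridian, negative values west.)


displacement = 475160 - 500000 = -24840 m

-24840 m


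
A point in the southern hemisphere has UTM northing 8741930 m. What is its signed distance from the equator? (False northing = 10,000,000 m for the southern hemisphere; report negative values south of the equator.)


For southern: actual = 8741930 - 10000000 = -1258070 m

-1258070 m


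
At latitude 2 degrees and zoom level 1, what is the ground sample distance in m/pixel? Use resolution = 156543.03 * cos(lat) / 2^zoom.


res = 156543.03 * cos(2) / 2^1 = 156543.03 * 0.99939083 / 2 = 78223.83 m/pixel

78223.83 m/pixel


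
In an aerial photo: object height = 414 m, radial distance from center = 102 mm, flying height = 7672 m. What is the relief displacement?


d = h * r / H = 414 * 102 / 7672 = 5.5 mm

5.5 mm


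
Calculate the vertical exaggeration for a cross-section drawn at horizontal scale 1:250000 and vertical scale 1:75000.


VE = horizontal_scale / vertical_scale = 250000 / 75000 ≈ 3.3

3.3x


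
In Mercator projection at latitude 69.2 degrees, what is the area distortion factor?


area_distortion = 1/cos^2(69.2) = 7.93

7.93


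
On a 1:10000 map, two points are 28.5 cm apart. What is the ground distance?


ground = 28.5 cm * 10000 / 100 = 2850.0 m = 2.85 km

2.85 km


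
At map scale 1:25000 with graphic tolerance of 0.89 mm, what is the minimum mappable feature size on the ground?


ground = 0.89 mm * 25000 / 1000 = 22.25 m

22.25 m


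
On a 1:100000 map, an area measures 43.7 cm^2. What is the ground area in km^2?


ground_area = 43.7 * (100000/100)^2 = 43700000.0 m^2 = 43.7 km^2

43.7 km^2


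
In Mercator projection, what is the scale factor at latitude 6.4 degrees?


SF = 1 / cos(6.4) = 1 / 0.993768 = 1.006

1.006


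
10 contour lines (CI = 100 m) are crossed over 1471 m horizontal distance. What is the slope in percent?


elevation change = 10 * 100 = 1000 m
slope = 1000 / 1471 * 100 = 68.0%

68.0%


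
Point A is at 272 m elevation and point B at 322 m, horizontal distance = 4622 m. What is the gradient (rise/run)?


gradient = (322 - 272) / 4622 = 50 / 4622 = 0.0108

0.0108


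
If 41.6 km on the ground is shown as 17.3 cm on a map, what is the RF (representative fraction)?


ground = 41.6 km = 4160000 cm; RF denominator = ground / map = 4160000 / 17.3 ≈ 240462; RF = 1:240462

1:240462


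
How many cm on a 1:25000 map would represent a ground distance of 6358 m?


map_cm = 6358 * 100 / 25000 = 25.432 cm ≈ 25.43 cm

25.43 cm


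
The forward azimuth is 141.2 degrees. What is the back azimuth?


back azimuth = (141.2 + 180) mod 360 = 321.2 degrees

321.2 degrees


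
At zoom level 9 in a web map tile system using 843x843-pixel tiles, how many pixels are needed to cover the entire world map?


tiles per axis = 2^9 = 512
total tiles = 512^2 = 262144
pixels per axis = 512 * 843 = 431616
total pixels = 431616^2 = 186292371456

186292371456 pixels


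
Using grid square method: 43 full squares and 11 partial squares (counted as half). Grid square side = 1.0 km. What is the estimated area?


effective squares = 43 + 11 * 0.5 = 48.5
area = 48.5 * 1.0 = 48.5 km^2

48.5 km^2


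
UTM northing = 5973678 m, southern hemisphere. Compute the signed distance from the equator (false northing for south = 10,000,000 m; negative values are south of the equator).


For southern: actual = 5973678 - 10000000 = -4026322 m

-4026322 m


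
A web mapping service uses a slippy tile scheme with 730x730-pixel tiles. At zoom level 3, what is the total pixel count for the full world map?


tiles per axis = 2^3 = 8
total tiles = 8^2 = 64
pixels per axis = 8 * 730 = 5840
total pixels = 5840^2 = 34105600

34105600 pixels


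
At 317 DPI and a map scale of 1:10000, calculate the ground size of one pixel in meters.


pixel_cm = 2.54 / 317 ≈ 0.008013 cm
ground = pixel_cm * 10000 / 100 = 2.54 * 10000 / (317 * 100) = 25400 / 31700 ≈ 0.8 m

0.8 m


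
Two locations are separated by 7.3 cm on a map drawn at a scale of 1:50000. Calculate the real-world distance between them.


ground = 7.3 cm * 50000 / 100 = 3650.0 m = 3.65 km

3.65 km


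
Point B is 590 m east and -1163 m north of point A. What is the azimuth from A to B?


az = atan2(590, -1163) = 153.1 deg
adjusted to 0-360: 153.1 degrees

153.1 degrees


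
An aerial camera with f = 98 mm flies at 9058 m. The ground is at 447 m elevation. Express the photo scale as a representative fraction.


scale = f / (H - h) = 98 mm / 8611 m = 98 / 8611000 = 1:87867

1:87867


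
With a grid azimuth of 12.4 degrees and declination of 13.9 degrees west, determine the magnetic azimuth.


magnetic azimuth = grid azimuth - declination (east +ve)
mag_az = 12.4 - -13.9 = 26.3 degrees

26.3 degrees


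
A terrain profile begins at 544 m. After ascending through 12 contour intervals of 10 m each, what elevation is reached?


elevation = 544 + 12 * 10 = 664 m

664 m


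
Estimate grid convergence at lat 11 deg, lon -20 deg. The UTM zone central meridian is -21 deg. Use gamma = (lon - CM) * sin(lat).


gamma = (-20 - -21) * sin(11) = 1 * 0.190809 = 0.191 degrees

0.191 degrees


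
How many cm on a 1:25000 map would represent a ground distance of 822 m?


map_cm = 822 * 100 / 25000 = 3.288 cm ≈ 3.29 cm

3.29 cm


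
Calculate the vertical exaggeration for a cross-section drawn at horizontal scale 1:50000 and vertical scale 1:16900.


VE = horizontal_scale / vertical_scale = 50000 / 16900 ≈ 3.0

3.0x


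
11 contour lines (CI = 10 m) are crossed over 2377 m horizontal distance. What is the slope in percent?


elevation change = 11 * 10 = 110 m
slope = 110 / 2377 * 100 = 4.6%

4.6%


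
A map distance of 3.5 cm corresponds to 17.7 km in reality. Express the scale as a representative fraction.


ground = 17.7 km = 1770000 cm; RF denominator = ground / map = 1770000 / 3.5 ≈ 505714; RF = 1:505714

1:505714


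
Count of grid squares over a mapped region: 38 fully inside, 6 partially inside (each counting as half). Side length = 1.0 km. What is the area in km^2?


effective squares = 38 + 6 * 0.5 = 41.0
area = 41.0 * 1.0 = 41.0 km^2

41.0 km^2


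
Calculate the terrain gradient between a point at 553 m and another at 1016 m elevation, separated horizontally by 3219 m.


gradient = (1016 - 553) / 3219 = 463 / 3219 = 0.1438

0.1438


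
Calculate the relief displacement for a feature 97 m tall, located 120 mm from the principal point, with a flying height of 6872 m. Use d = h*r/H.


d = h * r / H = 97 * 120 / 6872 = 1.69 mm

1.69 mm


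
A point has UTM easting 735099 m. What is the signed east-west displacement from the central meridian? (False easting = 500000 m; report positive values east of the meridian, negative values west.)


displacement = 735099 - 500000 = 235099 m

235099 m


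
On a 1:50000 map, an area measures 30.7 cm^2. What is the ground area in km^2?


ground_area = 30.7 * (50000/100)^2 = 7675000.0 m^2 = 7.675 km^2

7.675 km^2


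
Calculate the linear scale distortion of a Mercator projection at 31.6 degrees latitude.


SF = 1 / cos(31.6) = 1 / 0.851727 = 1.174

1.174


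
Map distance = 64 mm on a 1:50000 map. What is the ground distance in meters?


ground = 64 mm * 50000 / 1000 = 3200.0 m

3200.0 m


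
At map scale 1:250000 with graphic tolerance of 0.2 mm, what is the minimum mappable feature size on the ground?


ground = 0.2 mm * 250000 / 1000 = 50.0 m

50.0 m


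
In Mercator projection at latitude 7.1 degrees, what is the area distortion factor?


area_distortion = 1/cos^2(7.1) = 1.016

1.016


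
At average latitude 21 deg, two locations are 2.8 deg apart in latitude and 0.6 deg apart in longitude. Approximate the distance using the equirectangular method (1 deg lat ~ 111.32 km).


dlat_km = 2.8 * 111.32 = 311.696
dlon_km = 0.6 * 111.32 * cos(21) ≈ 62.356
dist = sqrt(311.696^2 + 62.356^2) ≈ 317.9 km

317.9 km


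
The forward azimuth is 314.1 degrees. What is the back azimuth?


back azimuth = (314.1 + 180) mod 360 = 134.1 degrees

134.1 degrees


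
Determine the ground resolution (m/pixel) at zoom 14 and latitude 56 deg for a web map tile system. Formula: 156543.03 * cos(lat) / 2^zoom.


res = 156543.03 * cos(56) / 2^14 = 156543.03 * 0.5591929 / 16384 = 5.34 m/pixel

5.34 m/pixel


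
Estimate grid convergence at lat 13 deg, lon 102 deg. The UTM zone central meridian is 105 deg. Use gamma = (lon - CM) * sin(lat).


gamma = (102 - 105) * sin(13) = -3 * 0.224951 = -0.675 degrees

-0.675 degrees


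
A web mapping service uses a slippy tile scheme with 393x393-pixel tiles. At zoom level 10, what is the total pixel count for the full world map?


tiles per axis = 2^10 = 1024
total tiles = 1024^2 = 1048576
pixels per axis = 1024 * 393 = 402432
total pixels = 402432^2 = 161951514624

161951514624 pixels


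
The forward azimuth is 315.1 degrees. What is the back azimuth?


back azimuth = (315.1 + 180) mod 360 = 135.1 degrees

135.1 degrees


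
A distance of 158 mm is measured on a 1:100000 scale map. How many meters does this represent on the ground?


ground = 158 mm * 100000 / 1000 = 15800.0 m

15800.0 m


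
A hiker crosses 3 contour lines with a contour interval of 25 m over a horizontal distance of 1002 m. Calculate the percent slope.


elevation change = 3 * 25 = 75 m
slope = 75 / 1002 * 100 = 7.5%

7.5%


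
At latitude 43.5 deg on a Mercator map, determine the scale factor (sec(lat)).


SF = 1 / cos(43.5) = 1 / 0.725374 = 1.379

1.379


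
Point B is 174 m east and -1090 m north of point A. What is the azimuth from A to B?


az = atan2(174, -1090) = 170.9 deg
adjusted to 0-360: 170.9 degrees

170.9 degrees


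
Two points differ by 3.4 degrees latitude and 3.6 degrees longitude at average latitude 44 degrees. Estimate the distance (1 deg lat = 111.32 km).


dlat_km = 3.4 * 111.32 = 378.488
dlon_km = 3.6 * 111.32 * cos(44) ≈ 288.277
dist = sqrt(378.488^2 + 288.277^2) ≈ 475.8 km

475.8 km


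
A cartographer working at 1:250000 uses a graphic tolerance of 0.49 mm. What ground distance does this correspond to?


ground = 0.49 mm * 250000 / 1000 = 122.5 m

122.5 m


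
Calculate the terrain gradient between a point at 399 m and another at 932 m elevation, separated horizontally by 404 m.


gradient = (932 - 399) / 404 = 533 / 404 = 1.3193

1.3193


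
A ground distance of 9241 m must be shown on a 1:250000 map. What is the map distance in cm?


map_cm = 9241 * 100 / 250000 = 3.6964 cm ≈ 3.7 cm

3.7 cm


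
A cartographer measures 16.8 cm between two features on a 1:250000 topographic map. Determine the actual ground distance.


ground = 16.8 cm * 250000 / 100 = 42000.0 m = 42.0 km

42.0 km


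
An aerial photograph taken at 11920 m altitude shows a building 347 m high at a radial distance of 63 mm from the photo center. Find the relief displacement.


d = h * r / H = 347 * 63 / 11920 = 1.83 mm

1.83 mm


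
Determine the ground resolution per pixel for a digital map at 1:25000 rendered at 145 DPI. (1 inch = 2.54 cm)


pixel_cm = 2.54 / 145 ≈ 0.017517 cm
ground = pixel_cm * 25000 / 100 = 2.54 * 25000 / (145 * 100) = 63500 / 14500 ≈ 4.38 m

4.38 m


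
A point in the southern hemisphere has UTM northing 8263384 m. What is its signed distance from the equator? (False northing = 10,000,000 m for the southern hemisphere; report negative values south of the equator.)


For southern: actual = 8263384 - 10000000 = -1736616 m

-1736616 m


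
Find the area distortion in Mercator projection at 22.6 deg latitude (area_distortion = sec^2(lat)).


area_distortion = 1/cos^2(22.6) = 1.173

1.173


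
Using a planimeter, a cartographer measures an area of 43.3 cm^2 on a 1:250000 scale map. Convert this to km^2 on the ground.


ground_area = 43.3 * (250000/100)^2 = 270625000.0 m^2 = 270.625 km^2

270.625 km^2


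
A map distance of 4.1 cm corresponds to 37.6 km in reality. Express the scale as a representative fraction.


ground = 37.6 km = 3760000 cm; RF denominator = ground / map = 3760000 / 4.1 ≈ 917073; RF = 1:917073

1:917073


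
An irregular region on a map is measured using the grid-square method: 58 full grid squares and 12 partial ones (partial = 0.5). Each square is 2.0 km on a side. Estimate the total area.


effective squares = 58 + 12 * 0.5 = 64.0
area = 64.0 * 4.0 = 256.0 km^2

256.0 km^2


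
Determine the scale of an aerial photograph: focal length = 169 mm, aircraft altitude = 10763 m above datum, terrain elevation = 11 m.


scale = f / (H - h) = 169 mm / 10752 m = 169 / 10752000 = 1:63621

1:63621


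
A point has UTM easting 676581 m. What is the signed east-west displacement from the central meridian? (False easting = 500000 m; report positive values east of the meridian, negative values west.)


displacement = 676581 - 500000 = 176581 m

176581 m


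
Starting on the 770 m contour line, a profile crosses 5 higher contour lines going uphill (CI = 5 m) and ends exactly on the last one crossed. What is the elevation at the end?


elevation = 770 + 5 * 5 = 795 m

795 m


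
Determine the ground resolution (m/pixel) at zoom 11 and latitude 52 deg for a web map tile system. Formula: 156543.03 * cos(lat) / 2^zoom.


res = 156543.03 * cos(52) / 2^11 = 156543.03 * 0.61566148 / 2048 = 47.06 m/pixel

47.06 m/pixel


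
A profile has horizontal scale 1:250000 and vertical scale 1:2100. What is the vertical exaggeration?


VE = horizontal_scale / vertical_scale = 250000 / 2100 ≈ 119.0

119.0x


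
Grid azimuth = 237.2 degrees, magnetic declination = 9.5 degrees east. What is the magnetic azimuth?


magnetic azimuth = grid azimuth - declination (east +ve)
mag_az = 237.2 - 9.5 = 227.7 degrees

227.7 degrees


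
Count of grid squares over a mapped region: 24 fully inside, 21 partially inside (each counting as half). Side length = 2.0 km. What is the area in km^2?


effective squares = 24 + 21 * 0.5 = 34.5
area = 34.5 * 4.0 = 138.0 km^2

138.0 km^2


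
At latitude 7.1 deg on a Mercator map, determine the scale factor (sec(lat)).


SF = 1 / cos(7.1) = 1 / 0.992332 = 1.008

1.008


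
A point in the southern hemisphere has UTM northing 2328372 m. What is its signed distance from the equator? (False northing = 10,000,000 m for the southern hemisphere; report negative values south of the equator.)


For southern: actual = 2328372 - 10000000 = -7671628 m

-7671628 m


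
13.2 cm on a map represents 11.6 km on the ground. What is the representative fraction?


ground = 11.6 km = 1160000 cm; RF denominator = ground / map = 1160000 / 13.2 ≈ 87879; RF = 1:87879

1:87879


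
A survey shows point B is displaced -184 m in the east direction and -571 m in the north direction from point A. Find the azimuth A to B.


az = atan2(-184, -571) = -162.1 deg
adjusted to 0-360: 197.9 degrees

197.9 degrees


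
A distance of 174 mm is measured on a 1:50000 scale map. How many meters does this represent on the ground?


ground = 174 mm * 50000 / 1000 = 8700.0 m

8700.0 m


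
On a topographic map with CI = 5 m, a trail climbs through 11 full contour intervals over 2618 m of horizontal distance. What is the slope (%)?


elevation change = 11 * 5 = 55 m
slope = 55 / 2618 * 100 = 2.1%

2.1%


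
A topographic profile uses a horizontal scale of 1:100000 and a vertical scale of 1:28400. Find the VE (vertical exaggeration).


VE = horizontal_scale / vertical_scale = 100000 / 28400 ≈ 3.5

3.5x


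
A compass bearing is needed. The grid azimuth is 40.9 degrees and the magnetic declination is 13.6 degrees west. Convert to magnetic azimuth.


magnetic azimuth = grid azimuth - declination (east +ve)
mag_az = 40.9 - -13.6 = 54.5 degrees

54.5 degrees


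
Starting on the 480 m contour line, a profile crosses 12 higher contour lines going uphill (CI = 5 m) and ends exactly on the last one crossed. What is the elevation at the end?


elevation = 480 + 12 * 5 = 540 m

540 m


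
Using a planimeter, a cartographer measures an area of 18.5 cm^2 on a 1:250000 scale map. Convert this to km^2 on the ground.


ground_area = 18.5 * (250000/100)^2 = 115625000.0 m^2 = 115.625 km^2

115.625 km^2


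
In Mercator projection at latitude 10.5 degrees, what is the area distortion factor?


area_distortion = 1/cos^2(10.5) = 1.034

1.034


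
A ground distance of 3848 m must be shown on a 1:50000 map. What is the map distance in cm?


map_cm = 3848 * 100 / 50000 = 7.696 cm ≈ 7.7 cm

7.7 cm


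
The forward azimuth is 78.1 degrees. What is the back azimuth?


back azimuth = (78.1 + 180) mod 360 = 258.1 degrees

258.1 degrees


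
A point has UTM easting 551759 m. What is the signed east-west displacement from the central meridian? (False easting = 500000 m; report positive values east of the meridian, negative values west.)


displacement = 551759 - 500000 = 51759 m

51759 m


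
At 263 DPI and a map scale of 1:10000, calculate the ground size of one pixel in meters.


pixel_cm = 2.54 / 263 ≈ 0.009658 cm
ground = pixel_cm * 10000 / 100 = 2.54 * 10000 / (263 * 100) = 25400 / 26300 ≈ 0.97 m

0.97 m


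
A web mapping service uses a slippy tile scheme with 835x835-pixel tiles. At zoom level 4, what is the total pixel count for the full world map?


tiles per axis = 2^4 = 16
total tiles = 16^2 = 256
pixels per axis = 16 * 835 = 13360
total pixels = 13360^2 = 178489600

178489600 pixels


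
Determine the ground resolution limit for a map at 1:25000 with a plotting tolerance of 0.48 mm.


ground = 0.48 mm * 25000 / 1000 = 12.0 m

12.0 m


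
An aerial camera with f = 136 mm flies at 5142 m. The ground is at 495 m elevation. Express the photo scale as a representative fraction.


scale = f / (H - h) = 136 mm / 4647 m = 136 / 4647000 = 1:34169

1:34169


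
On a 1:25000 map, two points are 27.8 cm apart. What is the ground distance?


ground = 27.8 cm * 25000 / 100 = 6950.0 m = 6.95 km

6.95 km


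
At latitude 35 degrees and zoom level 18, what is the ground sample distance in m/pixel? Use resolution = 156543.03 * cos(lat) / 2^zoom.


res = 156543.03 * cos(35) / 2^18 = 156543.03 * 0.81915204 / 262144 = 0.49 m/pixel

0.49 m/pixel


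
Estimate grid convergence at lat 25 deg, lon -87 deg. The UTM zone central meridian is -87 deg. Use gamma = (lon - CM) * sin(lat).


gamma = (-87 - -87) * sin(25) = 0 * 0.422618 = 0.0 degrees

0.0 degrees


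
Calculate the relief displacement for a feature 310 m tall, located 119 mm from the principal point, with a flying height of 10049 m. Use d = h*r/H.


d = h * r / H = 310 * 119 / 10049 = 3.67 mm

3.67 mm


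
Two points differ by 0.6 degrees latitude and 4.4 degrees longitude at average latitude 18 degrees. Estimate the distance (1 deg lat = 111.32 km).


dlat_km = 0.6 * 111.32 = 66.792
dlon_km = 4.4 * 111.32 * cos(18) ≈ 465.835
dist = sqrt(66.792^2 + 465.835^2) ≈ 470.6 km

470.6 km


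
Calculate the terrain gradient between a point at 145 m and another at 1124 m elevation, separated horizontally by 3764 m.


gradient = (1124 - 145) / 3764 = 979 / 3764 = 0.2601

0.2601


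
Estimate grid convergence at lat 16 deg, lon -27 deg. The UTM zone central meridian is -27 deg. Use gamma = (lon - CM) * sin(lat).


gamma = (-27 - -27) * sin(16) = 0 * 0.275637 = 0.0 degrees

0.0 degrees


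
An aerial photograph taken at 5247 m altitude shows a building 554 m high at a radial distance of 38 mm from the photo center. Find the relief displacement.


d = h * r / H = 554 * 38 / 5247 = 4.01 mm

4.01 mm


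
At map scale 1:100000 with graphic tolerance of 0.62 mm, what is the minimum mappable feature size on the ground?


ground = 0.62 mm * 100000 / 1000 = 62.0 m

62.0 m


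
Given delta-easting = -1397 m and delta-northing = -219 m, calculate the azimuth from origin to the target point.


az = atan2(-1397, -219) = -98.9 deg
adjusted to 0-360: 261.1 degrees

261.1 degrees


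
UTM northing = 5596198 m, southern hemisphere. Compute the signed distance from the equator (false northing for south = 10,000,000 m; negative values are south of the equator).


For southern: actual = 5596198 - 10000000 = -4403802 m

-4403802 m


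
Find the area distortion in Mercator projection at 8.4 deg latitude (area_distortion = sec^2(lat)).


area_distortion = 1/cos^2(8.4) = 1.022

1.022


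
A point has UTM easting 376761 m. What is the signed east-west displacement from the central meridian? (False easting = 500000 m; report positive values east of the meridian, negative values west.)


displacement = 376761 - 500000 = -123239 m

-123239 m


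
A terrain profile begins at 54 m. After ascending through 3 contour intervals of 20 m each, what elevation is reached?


elevation = 54 + 3 * 20 = 114 m

114 m


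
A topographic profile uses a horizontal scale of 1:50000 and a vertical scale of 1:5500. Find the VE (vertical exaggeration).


VE = horizontal_scale / vertical_scale = 50000 / 5500 ≈ 9.1

9.1x


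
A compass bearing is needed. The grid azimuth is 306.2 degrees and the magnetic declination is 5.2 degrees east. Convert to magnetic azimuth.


magnetic azimuth = grid azimuth - declination (east +ve)
mag_az = 306.2 - 5.2 = 301.0 degrees

301.0 degrees


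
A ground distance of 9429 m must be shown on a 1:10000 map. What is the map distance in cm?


map_cm = 9429 * 100 / 10000 = 94.29 cm

94.29 cm


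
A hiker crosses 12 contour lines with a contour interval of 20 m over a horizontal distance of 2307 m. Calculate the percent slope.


elevation change = 12 * 20 = 240 m
slope = 240 / 2307 * 100 = 10.4%

10.4%


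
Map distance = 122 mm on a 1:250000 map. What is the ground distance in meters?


ground = 122 mm * 250000 / 1000 = 30500.0 m

30500.0 m


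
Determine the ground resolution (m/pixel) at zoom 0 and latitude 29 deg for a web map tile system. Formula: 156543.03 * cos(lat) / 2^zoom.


res = 156543.03 * cos(29) / 2^0 = 156543.03 * 0.87461971 / 1 = 136915.62 m/pixel

136915.62 m/pixel


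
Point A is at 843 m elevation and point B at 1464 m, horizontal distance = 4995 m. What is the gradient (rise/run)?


gradient = (1464 - 843) / 4995 = 621 / 4995 = 0.1243

0.1243


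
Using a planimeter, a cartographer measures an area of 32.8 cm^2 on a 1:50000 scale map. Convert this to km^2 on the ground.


ground_area = 32.8 * (50000/100)^2 = 8200000.0 m^2 = 8.2 km^2

8.2 km^2


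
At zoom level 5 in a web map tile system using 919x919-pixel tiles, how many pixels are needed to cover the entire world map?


tiles per axis = 2^5 = 32
total tiles = 32^2 = 1024
pixels per axis = 32 * 919 = 29408
total pixels = 29408^2 = 864830464

864830464 pixels


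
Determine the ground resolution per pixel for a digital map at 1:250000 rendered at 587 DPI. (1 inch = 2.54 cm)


pixel_cm = 2.54 / 587 ≈ 0.004327 cm
ground = pixel_cm * 250000 / 100 = 2.54 * 250000 / (587 * 100) = 635000 / 58700 ≈ 10.82 m

10.82 m


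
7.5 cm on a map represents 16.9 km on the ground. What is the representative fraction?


ground = 16.9 km = 1690000 cm; RF denominator = ground / map = 1690000 / 7.5 ≈ 225333; RF = 1:225333

1:225333


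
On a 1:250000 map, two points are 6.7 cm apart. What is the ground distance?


ground = 6.7 cm * 250000 / 100 = 16750.0 m = 16.75 km

16.75 km


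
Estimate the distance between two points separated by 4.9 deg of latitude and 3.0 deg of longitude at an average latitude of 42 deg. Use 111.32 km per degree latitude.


dlat_km = 4.9 * 111.32 = 545.468
dlon_km = 3.0 * 111.32 * cos(42) ≈ 248.181
dist = sqrt(545.468^2 + 248.181^2) ≈ 599.3 km

599.3 km


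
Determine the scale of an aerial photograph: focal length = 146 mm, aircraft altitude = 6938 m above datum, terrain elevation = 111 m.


scale = f / (H - h) = 146 mm / 6827 m = 146 / 6827000 = 1:46760

1:46760


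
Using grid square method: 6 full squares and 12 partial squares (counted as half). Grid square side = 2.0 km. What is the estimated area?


effective squares = 6 + 12 * 0.5 = 12.0
area = 12.0 * 4.0 = 48.0 km^2

48.0 km^2


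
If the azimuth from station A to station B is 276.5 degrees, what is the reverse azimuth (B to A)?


back azimuth = (276.5 + 180) mod 360 = 96.5 degrees

96.5 degrees


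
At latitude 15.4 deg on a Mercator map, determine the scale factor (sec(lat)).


SF = 1 / cos(15.4) = 1 / 0.964095 = 1.037

1.037


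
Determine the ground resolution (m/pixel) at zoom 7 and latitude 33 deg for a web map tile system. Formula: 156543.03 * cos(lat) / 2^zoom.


res = 156543.03 * cos(33) / 2^7 = 156543.03 * 0.83867057 / 128 = 1025.69 m/pixel

1025.69 m/pixel


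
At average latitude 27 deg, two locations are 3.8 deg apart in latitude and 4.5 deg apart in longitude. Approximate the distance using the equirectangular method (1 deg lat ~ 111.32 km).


dlat_km = 3.8 * 111.32 = 423.016
dlon_km = 4.5 * 111.32 * cos(27) ≈ 446.341
dist = sqrt(423.016^2 + 446.341^2) ≈ 614.9 km

614.9 km


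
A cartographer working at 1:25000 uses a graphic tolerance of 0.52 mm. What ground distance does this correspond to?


ground = 0.52 mm * 25000 / 1000 = 13.0 m

13.0 m


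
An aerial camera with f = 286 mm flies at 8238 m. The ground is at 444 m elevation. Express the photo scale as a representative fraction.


scale = f / (H - h) = 286 mm / 7794 m = 286 / 7794000 = 1:27252

1:27252


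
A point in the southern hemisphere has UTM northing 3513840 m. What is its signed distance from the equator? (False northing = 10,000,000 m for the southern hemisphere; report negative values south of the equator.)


For southern: actual = 3513840 - 10000000 = -6486160 m

-6486160 m


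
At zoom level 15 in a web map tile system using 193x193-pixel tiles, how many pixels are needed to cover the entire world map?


tiles per axis = 2^15 = 32768
total tiles = 32768^2 = 1073741824
pixels per axis = 32768 * 193 = 6324224
total pixels = 6324224^2 = 39995809202176

39995809202176 pixels


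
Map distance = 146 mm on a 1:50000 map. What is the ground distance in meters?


ground = 146 mm * 50000 / 1000 = 7300.0 m

7300.0 m


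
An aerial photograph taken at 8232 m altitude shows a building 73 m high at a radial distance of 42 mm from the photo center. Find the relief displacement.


d = h * r / H = 73 * 42 / 8232 = 0.37 mm

0.37 mm


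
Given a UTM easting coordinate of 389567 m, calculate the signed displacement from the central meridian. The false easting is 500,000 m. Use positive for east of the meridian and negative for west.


displacement = 389567 - 500000 = -110433 m

-110433 m


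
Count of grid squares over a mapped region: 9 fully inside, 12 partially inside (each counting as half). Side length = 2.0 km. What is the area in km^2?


effective squares = 9 + 12 * 0.5 = 15.0
area = 15.0 * 4.0 = 60.0 km^2

60.0 km^2


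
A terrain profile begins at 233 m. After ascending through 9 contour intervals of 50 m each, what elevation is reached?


elevation = 233 + 9 * 50 = 683 m

683 m


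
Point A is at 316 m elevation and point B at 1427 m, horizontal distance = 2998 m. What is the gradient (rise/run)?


gradient = (1427 - 316) / 2998 = 1111 / 2998 = 0.3706

0.3706


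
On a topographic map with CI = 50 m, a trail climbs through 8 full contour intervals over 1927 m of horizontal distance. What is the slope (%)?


elevation change = 8 * 50 = 400 m
slope = 400 / 1927 * 100 = 20.8%

20.8%


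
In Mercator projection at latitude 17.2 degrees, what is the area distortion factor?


area_distortion = 1/cos^2(17.2) = 1.096

1.096


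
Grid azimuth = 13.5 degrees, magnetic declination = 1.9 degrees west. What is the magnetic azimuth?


magnetic azimuth = grid azimuth - declination (east +ve)
mag_az = 13.5 - -1.9 = 15.4 degrees

15.4 degrees


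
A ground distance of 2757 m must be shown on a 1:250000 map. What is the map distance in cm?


map_cm = 2757 * 100 / 250000 = 1.1028 cm ≈ 1.1 cm

1.1 cm


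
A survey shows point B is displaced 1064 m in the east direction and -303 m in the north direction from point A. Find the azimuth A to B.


az = atan2(1064, -303) = 105.9 deg
adjusted to 0-360: 105.9 degrees

105.9 degrees


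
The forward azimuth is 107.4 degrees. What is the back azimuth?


back azimuth = (107.4 + 180) mod 360 = 287.4 degrees

287.4 degrees


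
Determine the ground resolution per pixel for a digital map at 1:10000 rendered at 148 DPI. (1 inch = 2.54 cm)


pixel_cm = 2.54 / 148 ≈ 0.017162 cm
ground = pixel_cm * 10000 / 100 = 2.54 * 10000 / (148 * 100) = 25400 / 14800 ≈ 1.72 m

1.72 m


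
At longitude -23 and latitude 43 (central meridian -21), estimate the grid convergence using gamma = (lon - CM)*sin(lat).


gamma = (-23 - -21) * sin(43) = -2 * 0.681998 = -1.364 degrees

-1.364 degrees


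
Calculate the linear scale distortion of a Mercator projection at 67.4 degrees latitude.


SF = 1 / cos(67.4) = 1 / 0.384295 = 2.602

2.602


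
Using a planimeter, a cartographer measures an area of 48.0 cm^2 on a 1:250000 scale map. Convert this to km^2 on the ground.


ground_area = 48.0 * (250000/100)^2 = 300000000.0 m^2 = 300.0 km^2

300.0 km^2


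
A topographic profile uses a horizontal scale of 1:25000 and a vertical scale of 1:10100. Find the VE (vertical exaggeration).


VE = horizontal_scale / vertical_scale = 25000 / 10100 ≈ 2.5

2.5x


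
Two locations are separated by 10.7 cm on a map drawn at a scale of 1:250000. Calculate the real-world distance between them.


ground = 10.7 cm * 250000 / 100 = 26750.0 m = 26.75 km

26.75 km


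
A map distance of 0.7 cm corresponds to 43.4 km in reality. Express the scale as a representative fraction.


ground = 43.4 km = 4340000 cm; RF denominator = ground / map = 4340000 / 0.7 = 6200000; RF = 1:6200000

1:6200000


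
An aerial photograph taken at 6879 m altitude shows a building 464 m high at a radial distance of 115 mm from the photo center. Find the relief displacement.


d = h * r / H = 464 * 115 / 6879 = 7.76 mm

7.76 mm


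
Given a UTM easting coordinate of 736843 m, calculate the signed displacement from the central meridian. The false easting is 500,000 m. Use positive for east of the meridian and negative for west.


displacement = 736843 - 500000 = 236843 m

236843 m


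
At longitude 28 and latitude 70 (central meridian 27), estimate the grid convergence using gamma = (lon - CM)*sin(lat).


gamma = (28 - 27) * sin(70) = 1 * 0.939693 = 0.94 degrees

0.94 degrees


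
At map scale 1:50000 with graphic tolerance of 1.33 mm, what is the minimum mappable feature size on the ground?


ground = 1.33 mm * 50000 / 1000 = 66.5 m

66.5 m


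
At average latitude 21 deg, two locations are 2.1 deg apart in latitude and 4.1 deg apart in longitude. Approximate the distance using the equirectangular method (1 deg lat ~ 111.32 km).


dlat_km = 2.1 * 111.32 = 233.772
dlon_km = 4.1 * 111.32 * cos(21) ≈ 426.097
dist = sqrt(233.772^2 + 426.097^2) ≈ 486.0 km

486.0 km


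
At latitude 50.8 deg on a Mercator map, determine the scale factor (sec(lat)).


SF = 1 / cos(50.8) = 1 / 0.632029 = 1.582

1.582


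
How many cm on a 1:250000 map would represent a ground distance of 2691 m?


map_cm = 2691 * 100 / 250000 = 1.0764 cm ≈ 1.08 cm

1.08 cm


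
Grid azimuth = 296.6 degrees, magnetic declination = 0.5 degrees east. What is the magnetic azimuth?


magnetic azimuth = grid azimuth - declination (east +ve)
mag_az = 296.6 - 0.5 = 296.1 degrees

296.1 degrees


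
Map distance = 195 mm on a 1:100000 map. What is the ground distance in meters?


ground = 195 mm * 100000 / 1000 = 19500.0 m

19500.0 m


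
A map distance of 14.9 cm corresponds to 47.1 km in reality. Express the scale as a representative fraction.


ground = 47.1 km = 4710000 cm; RF denominator = ground / map = 4710000 / 14.9 ≈ 316107; RF = 1:316107

1:316107


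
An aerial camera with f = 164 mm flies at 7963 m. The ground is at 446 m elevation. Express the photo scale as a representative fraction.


scale = f / (H - h) = 164 mm / 7517 m = 164 / 7517000 = 1:45835

1:45835


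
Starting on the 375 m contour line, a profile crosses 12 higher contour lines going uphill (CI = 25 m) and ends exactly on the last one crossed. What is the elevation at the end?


elevation = 375 + 12 * 25 = 675 m

675 m


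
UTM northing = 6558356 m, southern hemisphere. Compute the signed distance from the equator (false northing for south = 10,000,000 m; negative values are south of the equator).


For southern: actual = 6558356 - 10000000 = -3441644 m

-3441644 m


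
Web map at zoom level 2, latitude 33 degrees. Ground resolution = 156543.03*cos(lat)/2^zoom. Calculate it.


res = 156543.03 * cos(33) / 2^2 = 156543.03 * 0.83867057 / 4 = 32822.01 m/pixel

32822.01 m/pixel


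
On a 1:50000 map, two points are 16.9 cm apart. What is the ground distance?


ground = 16.9 cm * 50000 / 100 = 8450.0 m = 8.45 km

8.45 km


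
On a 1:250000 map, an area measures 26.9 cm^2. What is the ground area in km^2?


ground_area = 26.9 * (250000/100)^2 = 168125000.0 m^2 = 168.125 km^2

168.125 km^2


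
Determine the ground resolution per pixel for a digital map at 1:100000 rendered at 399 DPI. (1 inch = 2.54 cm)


pixel_cm = 2.54 / 399 ≈ 0.006366 cm
ground = pixel_cm * 100000 / 100 = 2.54 * 100000 / (399 * 100) = 254000 / 39900 ≈ 6.37 m

6.37 m


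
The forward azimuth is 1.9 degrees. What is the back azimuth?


back azimuth = (1.9 + 180) mod 360 = 181.9 degrees

181.9 degrees


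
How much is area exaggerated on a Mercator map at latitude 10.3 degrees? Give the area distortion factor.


area_distortion = 1/cos^2(10.3) = 1.033

1.033


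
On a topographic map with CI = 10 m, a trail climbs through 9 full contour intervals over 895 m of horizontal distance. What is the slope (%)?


elevation change = 9 * 10 = 90 m
slope = 90 / 895 * 100 = 10.1%

10.1%


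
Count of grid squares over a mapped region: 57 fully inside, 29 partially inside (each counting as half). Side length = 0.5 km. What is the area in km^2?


effective squares = 57 + 29 * 0.5 = 71.5
area = 71.5 * 0.25 = 17.875 km^2

17.875 km^2


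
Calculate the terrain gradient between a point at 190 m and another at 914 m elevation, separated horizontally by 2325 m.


gradient = (914 - 190) / 2325 = 724 / 2325 = 0.3114

0.3114


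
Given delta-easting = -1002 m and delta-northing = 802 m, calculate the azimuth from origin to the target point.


az = atan2(-1002, 802) = -51.3 deg
adjusted to 0-360: 308.7 degrees

308.7 degrees


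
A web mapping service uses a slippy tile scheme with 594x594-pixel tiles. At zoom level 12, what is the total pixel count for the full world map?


tiles per axis = 2^12 = 4096
total tiles = 4096^2 = 16777216
pixels per axis = 4096 * 594 = 2433024
total pixels = 2433024^2 = 5919605784576

5919605784576 pixels


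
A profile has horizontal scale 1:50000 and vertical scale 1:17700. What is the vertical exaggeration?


VE = horizontal_scale / vertical_scale = 50000 / 17700 ≈ 2.8

2.8x


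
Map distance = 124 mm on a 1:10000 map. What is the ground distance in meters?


ground = 124 mm * 10000 / 1000 = 1240.0 m

1240.0 m


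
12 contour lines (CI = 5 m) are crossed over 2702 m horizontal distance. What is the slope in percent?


elevation change = 12 * 5 = 60 m
slope = 60 / 2702 * 100 = 2.2%

2.2%


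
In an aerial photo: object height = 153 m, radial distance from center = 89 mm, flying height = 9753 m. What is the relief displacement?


d = h * r / H = 153 * 89 / 9753 = 1.4 mm

1.4 mm


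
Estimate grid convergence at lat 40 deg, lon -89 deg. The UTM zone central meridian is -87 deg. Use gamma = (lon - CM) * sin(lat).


gamma = (-89 - -87) * sin(40) = -2 * 0.642788 = -1.286 degrees

-1.286 degrees


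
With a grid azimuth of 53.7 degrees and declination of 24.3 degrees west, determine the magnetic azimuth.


magnetic azimuth = grid azimuth - declination (east +ve)
mag_az = 53.7 - -24.3 = 78.0 degrees

78.0 degrees


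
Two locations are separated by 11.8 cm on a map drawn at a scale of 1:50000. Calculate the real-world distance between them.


ground = 11.8 cm * 50000 / 100 = 5900.0 m = 5.9 km

5.9 km


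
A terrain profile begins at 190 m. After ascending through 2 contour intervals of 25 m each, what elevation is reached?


elevation = 190 + 2 * 25 = 240 m

240 m


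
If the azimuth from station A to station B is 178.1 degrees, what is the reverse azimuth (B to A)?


back azimuth = (178.1 + 180) mod 360 = 358.1 degrees

358.1 degrees


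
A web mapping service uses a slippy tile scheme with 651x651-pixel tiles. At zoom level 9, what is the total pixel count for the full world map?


tiles per axis = 2^9 = 512
total tiles = 512^2 = 262144
pixels per axis = 512 * 651 = 333312
total pixels = 333312^2 = 111096889344

111096889344 pixels
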